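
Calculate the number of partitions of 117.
1327710076

p(n) counts ways to write n as a sum of positive integers (order ignored).
Euler's pentagonal recurrence: p(k) = p(k-1) + p(k-2) - p(k-5) - p(k-7) + p(k-12) + p(k-15) - ... (offsets j(3j∓1)/2, signs ++--, p(0)=1, p(<0)=0).
DP table for k = 0..116: p(0)=1, p(1)=1, p(2)=2, p(3)=3, p(4)=5, p(5)=7, p(6)=11, p(7)=15, p(8)=22, p(9)=30, p(10)=42, p(11)=56, p(12)=77, p(13)=101, p(14)=135, p(15)=176, p(16)=231, p(17)=297, p(18)=385, p(19)=490, p(20)=627, p(21)=792, p(22)=1002, p(23)=1255, p(24)=1575, p(25)=1958, p(26)=2436, p(27)=3010, p(28)=3718, p(29)=4565, p(30)=5604, p(31)=6842, p(32)=8349, p(33)=10143, p(34)=12310, p(35)=14883, p(36)=17977, p(37)=21637, p(38)=26015, p(39)=31185, p(40)=37338, p(41)=44583, p(42)=53174, p(43)=63261, p(44)=75175, p(45)=89134, p(46)=105558, p(47)=124754, p(48)=147273, p(49)=173525, p(50)=204226, p(51)=239943, p(52)=281589, p(53)=329931, p(54)=386155, p(55)=451276, p(56)=526823, p(57)=614154, p(58)=715220, p(59)=831820, p(60)=966467, p(61)=1121505, p(62)=1300156, p(63)=1505499, p(64)=1741630, p(65)=2012558, p(66)=2323520, p(67)=2679689, p(68)=3087735, p(69)=3554345, p(70)=4087968, p(71)=4697205, p(72)=5392783, p(73)=6185689, p(74)=7089500, p(75)=8118264, p(76)=9289091, p(77)=10619863, p(78)=12132164, p(79)=13848650, p(80)=15796476, p(81)=18004327, p(82)=20506255, p(83)=23338469, p(84)=26543660, p(85)=30167357, p(86)=34262962, p(87)=38887673, p(88)=44108109, p(89)=49995925, p(90)=56634173, p(91)=64112359, p(92)=72533807, p(93)=82010177, p(94)=92669720, p(95)=104651419, p(96)=118114304, p(97)=133230930, p(98)=150198136, p(99)=169229875, p(100)=190569292, p(101)=214481126, p(102)=241265379, p(103)=271248950, p(104)=304801365, p(105)=342325709, p(106)=384276336, p(107)=431149389, p(108)=483502844, p(109)=541946240, p(110)=607163746, p(111)=679903203, p(112)=761002156, p(113)=851376628, p(114)=952050665, p(115)=1064144451, p(116)=1188908248.
Final step: p(117) = p(116) + p(115) - p(112) - p(110) + p(105) + p(102) - p(95) - p(91) + p(82) + p(77) - p(66) - p(60) + p(47) + p(40) - p(25) - p(17) + p(0)
= 1188908248 + 1064144451 - 761002156 - 607163746 + 342325709 + 241265379 - 104651419 - 64112359 + 20506255 + 10619863 - 2323520 - 966467 + 124754 + 37338 - 1958 - 297 + 1
= 1327710076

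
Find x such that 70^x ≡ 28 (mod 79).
11

Baby-step giant-step with step n = ⌈√79⌉ = 9.
Baby steps 70^j mod 79 (j:value) for j=0..8: 0:1, 1:70, 2:2, 3:61, 4:4, 5:43, 6:8, 7:7, 8:16.
Giant-step multiplier: 70^(-9) ≡ 70^(78-9) = 70^69 ≡ 17 (mod 79).
Giant steps γ_i = 28·17^i mod 79: γ_0=28, γ_1=2 (in table at j=2).
x = i·n + j = 1·9 + 2 = 11.
Check: 70^11 ≡ 28 (mod 79).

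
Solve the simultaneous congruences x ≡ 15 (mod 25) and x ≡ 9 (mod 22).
515

Using Chinese Remainder Theorem:
M = 25 × 22 = 550
M1 = 22, M2 = 25
y1 = 22^(-1) mod 25 = 8
y2 = 25^(-1) mod 22 = 15
x = (15×22×8 + 9×25×15) mod 550 = 515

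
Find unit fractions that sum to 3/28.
1/10 + 1/140

Greedy algorithm:
3/28: ceiling(28/3) = 10, use 1/10
1/140: ceiling(140/1) = 140, use 1/140
Result: 3/28 = 1/10 + 1/140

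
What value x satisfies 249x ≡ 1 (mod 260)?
189

gcd(249, 260) = 1, so the inverse exists.
Extended Euclidean algorithm on (260, 249):
260 = 1 × 249 + 11  ⟹  11 = (1)·260 + (-1)·249
249 = 22 × 11 + 7  ⟹  7 = (-22)·260 + (23)·249
11 = 1 × 7 + 4  ⟹  4 = (23)·260 + (-24)·249
7 = 1 × 4 + 3  ⟹  3 = (-45)·260 + (47)·249
4 = 1 × 3 + 1  ⟹  1 = (68)·260 + (-71)·249
So (-71)·249 ≡ 1 (mod 260), i.e. 249^(-1) ≡ -71 ≡ 189 (mod 260).
Check: 249 × 189 = 47061 ≡ 1 (mod 260)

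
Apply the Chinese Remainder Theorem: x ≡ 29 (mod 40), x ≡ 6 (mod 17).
669

Using Chinese Remainder Theorem:
M = 40 × 17 = 680
M1 = 17, M2 = 40
y1 = 17^(-1) mod 40 = 33
y2 = 40^(-1) mod 17 = 3
x = (29×17×33 + 6×40×3) mod 680 = 669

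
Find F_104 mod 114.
111

Matrix identity: Q^n = [[F_(n+1), F_n], [F_n, F_(n-1)]] with Q = [[1,1],[1,0]].
n = 104 = 1101000₂. Square-and-multiply, entries mod 114:
Q^1 = [[1,1],[1,0]]
Q^3 = (Q^1)²·Q = [[3,2],[2,1]]
Q^6 = (Q^3)² = [[13,8],[8,5]]
Q^13 = (Q^6)²·Q = [[35,5],[5,30]]
Q^26 = (Q^13)² = [[110,97],[97,13]]
Q^52 = (Q^26)² = [[77,75],[75,2]]
Q^104 = (Q^52)² = [[40,111],[111,43]]
F_104 mod 114 = Q^104[0][1] = 111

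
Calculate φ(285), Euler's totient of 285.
144

285 = 3 × 5 × 19
φ(n) = n × ∏(1 - 1/p) for each prime p dividing n
φ(285) = 285 × (1 - 1/3) × (1 - 1/5) × (1 - 1/19) = 144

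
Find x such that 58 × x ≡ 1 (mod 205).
152

gcd(58, 205) = 1, so the inverse exists.
Extended Euclidean algorithm on (205, 58):
205 = 3 × 58 + 31  ⟹  31 = (1)·205 + (-3)·58
58 = 1 × 31 + 27  ⟹  27 = (-1)·205 + (4)·58
31 = 1 × 27 + 4  ⟹  4 = (2)·205 + (-7)·58
27 = 6 × 4 + 3  ⟹  3 = (-13)·205 + (46)·58
4 = 1 × 3 + 1  ⟹  1 = (15)·205 + (-53)·58
So (-53)·58 ≡ 1 (mod 205), i.e. 58^(-1) ≡ -53 ≡ 152 (mod 205).
Check: 58 × 152 = 8816 ≡ 1 (mod 205)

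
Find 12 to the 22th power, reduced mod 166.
146

Repeated squaring. Binary of 22 = 10110.
12^1 ≡ 12 (mod 166); 12^2 ≡ 144 (mod 166); 12^4 ≡ 152 (mod 166); 12^8 ≡ 30 (mod 166); 12^16 ≡ 70 (mod 166)
12^22 = 12^2 × 12^4 × 12^16 ≡ 146 (mod 166)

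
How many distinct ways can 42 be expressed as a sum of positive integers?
53174

p(n) counts ways to write n as a sum of positive integers (order ignored).
Euler's pentagonal recurrence: p(k) = p(k-1) + p(k-2) - p(k-5) - p(k-7) + p(k-12) + p(k-15) - ... (offsets j(3j∓1)/2, signs ++--, p(0)=1, p(<0)=0).
DP table for k = 0..41: p(0)=1, p(1)=1, p(2)=2, p(3)=3, p(4)=5, p(5)=7, p(6)=11, p(7)=15, p(8)=22, p(9)=30, p(10)=42, p(11)=56, p(12)=77, p(13)=101, p(14)=135, p(15)=176, p(16)=231, p(17)=297, p(18)=385, p(19)=490, p(20)=627, p(21)=792, p(22)=1002, p(23)=1255, p(24)=1575, p(25)=1958, p(26)=2436, p(27)=3010, p(28)=3718, p(29)=4565, p(30)=5604, p(31)=6842, p(32)=8349, p(33)=10143, p(34)=12310, p(35)=14883, p(36)=17977, p(37)=21637, p(38)=26015, p(39)=31185, p(40)=37338, p(41)=44583.
Final step: p(42) = p(41) + p(40) - p(37) - p(35) + p(30) + p(27) - p(20) - p(16) + p(7) + p(2)
= 44583 + 37338 - 21637 - 14883 + 5604 + 3010 - 627 - 231 + 15 + 2
= 53174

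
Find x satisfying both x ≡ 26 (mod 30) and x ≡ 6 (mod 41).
416

Using Chinese Remainder Theorem:
M = 30 × 41 = 1230
M1 = 41, M2 = 30
y1 = 41^(-1) mod 30 = 11
y2 = 30^(-1) mod 41 = 26
x = (26×41×11 + 6×30×26) mod 1230 = 416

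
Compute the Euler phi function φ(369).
240

369 = 3^2 × 41
φ(n) = n × ∏(1 - 1/p) for each prime p dividing n
φ(369) = 369 × (1 - 1/3) × (1 - 1/41) = 240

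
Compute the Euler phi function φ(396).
120

396 = 2^2 × 3^2 × 11
φ(n) = n × ∏(1 - 1/p) for each prime p dividing n
φ(396) = 396 × (1 - 1/2) × (1 - 1/3) × (1 - 1/11) = 120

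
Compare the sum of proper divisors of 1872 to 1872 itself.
abundant

Proper divisors of 1872: sum = 1 + 2 + 3 + 4 + 6 + 8 + 9 + 12 + ... + 312 + 468 + 624 + 936 (29 divisors) = 3770
Since 3770 > 1872, 1872 is abundant.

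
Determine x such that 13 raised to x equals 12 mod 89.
55

Baby-step giant-step with step n = ⌈√89⌉ = 10.
Baby steps 13^j mod 89 (j:value) for j=0..9: 0:1, 1:13, 2:80, 3:61, 4:81, 5:74, 6:72, 7:46, 8:64, 9:31.
Giant-step multiplier: 13^(-10) ≡ 13^(88-10) = 13^78 ≡ 36 (mod 89).
Giant steps γ_i = 12·36^i mod 89: γ_0=12, γ_1=76, γ_2=66, γ_3=62, γ_4=7, γ_5=74 (in table at j=5).
x = i·n + j = 5·10 + 5 = 55.
Check: 13^55 ≡ 12 (mod 89).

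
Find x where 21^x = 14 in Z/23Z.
5

Baby-step giant-step with step n = ⌈√23⌉ = 5.
Baby steps 21^j mod 23 (j:value) for j=0..4: 0:1, 1:21, 2:4, 3:15, 4:16.
Giant-step multiplier: 21^(-5) ≡ 21^(22-5) = 21^17 ≡ 5 (mod 23).
Giant steps γ_i = 14·5^i mod 23: γ_0=14, γ_1=1 (in table at j=0).
x = i·n + j = 1·5 + 0 = 5.
Check: 21^5 ≡ 14 (mod 23).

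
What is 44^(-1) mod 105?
74

gcd(44, 105) = 1, so the inverse exists.
Extended Euclidean algorithm on (105, 44):
105 = 2 × 44 + 17  ⟹  17 = (1)·105 + (-2)·44
44 = 2 × 17 + 10  ⟹  10 = (-2)·105 + (5)·44
17 = 1 × 10 + 7  ⟹  7 = (3)·105 + (-7)·44
10 = 1 × 7 + 3  ⟹  3 = (-5)·105 + (12)·44
7 = 2 × 3 + 1  ⟹  1 = (13)·105 + (-31)·44
So (-31)·44 ≡ 1 (mod 105), i.e. 44^(-1) ≡ -31 ≡ 74 (mod 105).
Check: 44 × 74 = 3256 ≡ 1 (mod 105)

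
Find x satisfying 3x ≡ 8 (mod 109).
x ≡ 39 (mod 109)

gcd(3, 109) = 1, which divides 8, so solutions exist.
Find 3^(-1) mod 109 by the extended Euclidean algorithm:
109 = 36 × 3 + 1  ⟹  1 = (1)·109 + (-36)·3
So (-36)·3 ≡ 1 (mod 109), i.e. 3^(-1) ≡ -36 ≡ 73 (mod 109).
x ≡ 73 × 8 = 584 ≡ 39 (mod 109).
Check: 3 × 39 = 117 ≡ 8 (mod 109).
Unique solution: x ≡ 39 (mod 109)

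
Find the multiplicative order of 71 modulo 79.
26

79 is prime, so ord(71) divides φ(79) = 78.
Divisors of 78: 1, 2, 3, 6, 13, 26, 39, 78.
Repeated squaring: 71^1 ≡ 71, 71^2 ≡ 64, 71^4 ≡ 67, 71^8 ≡ 65, 71^16 ≡ 38, 71^32 ≡ 22, 71^64 ≡ 10 (mod 79).
Test 71^d mod 79 for each divisor d in increasing order:
71^1 ≡ 71
71^2 ≡ 64
71^3 = 71^2·71^1 ≡ 41
71^6 = 71^4·71^2 ≡ 22
71^13 = 71^8·71^4·71^1 ≡ 78
71^26 = 71^16·71^8·71^2 ≡ 1  ← first divisor giving 1
The order is 26.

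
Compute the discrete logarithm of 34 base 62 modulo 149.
41

Baby-step giant-step with step n = ⌈√149⌉ = 13.
Baby steps 62^j mod 149 (j:value) for j=0..12: 0:1, 1:62, 2:119, 3:77, 4:6, 5:74, 6:118, 7:15, 8:36, 9:146, 10:112, 11:90, 12:67.
Giant-step multiplier: 62^(-13) ≡ 62^(148-13) = 62^135 ≡ 91 (mod 149).
Giant steps γ_i = 34·91^i mod 149: γ_0=34, γ_1=114, γ_2=93, γ_3=119 (in table at j=2).
x = i·n + j = 3·13 + 2 = 41.
Check: 62^41 ≡ 34 (mod 149).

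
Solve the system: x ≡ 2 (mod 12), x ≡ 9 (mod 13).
74

Using Chinese Remainder Theorem:
M = 12 × 13 = 156
M1 = 13, M2 = 12
y1 = 13^(-1) mod 12 = 1
y2 = 12^(-1) mod 13 = 12
x = (2×13×1 + 9×12×12) mod 156 = 74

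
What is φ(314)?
156

314 = 2 × 157
φ(n) = n × ∏(1 - 1/p) for each prime p dividing n
φ(314) = 314 × (1 - 1/2) × (1 - 1/157) = 156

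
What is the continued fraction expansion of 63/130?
[0; 2, 15, 1, 3]

Euclidean algorithm steps:
63 = 0 × 130 + 63
130 = 2 × 63 + 4
63 = 15 × 4 + 3
4 = 1 × 3 + 1
3 = 3 × 1 + 0
Continued fraction: [0; 2, 15, 1, 3]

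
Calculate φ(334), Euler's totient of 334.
166

334 = 2 × 167
φ(n) = n × ∏(1 - 1/p) for each prime p dividing n
φ(334) = 334 × (1 - 1/2) × (1 - 1/167) = 166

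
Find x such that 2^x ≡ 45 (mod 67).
27

Baby-step giant-step with step n = ⌈√67⌉ = 9.
Baby steps 2^j mod 67 (j:value) for j=0..8: 0:1, 1:2, 2:4, 3:8, 4:16, 5:32, 6:64, 7:61, 8:55.
Giant-step multiplier: 2^(-9) ≡ 2^(66-9) = 2^57 ≡ 53 (mod 67).
Giant steps γ_i = 45·53^i mod 67: γ_0=45, γ_1=40, γ_2=43, γ_3=1 (in table at j=0).
x = i·n + j = 3·9 + 0 = 27.
Check: 2^27 ≡ 45 (mod 67).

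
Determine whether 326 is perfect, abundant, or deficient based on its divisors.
deficient

Proper divisors of 326: sum = 1 + 2 + 163 = 166
Since 166 < 326, 326 is deficient.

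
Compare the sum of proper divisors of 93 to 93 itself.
deficient

Proper divisors of 93: sum = 1 + 3 + 31 = 35
Since 35 < 93, 93 is deficient.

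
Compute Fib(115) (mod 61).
5

Matrix identity: Q^n = [[F_(n+1), F_n], [F_n, F_(n-1)]] with Q = [[1,1],[1,0]].
n = 115 = 1110011₂. Square-and-multiply, entries mod 61:
Q^1 = [[1,1],[1,0]]
Q^3 = (Q^1)²·Q = [[3,2],[2,1]]
Q^7 = (Q^3)²·Q = [[21,13],[13,8]]
Q^14 = (Q^7)² = [[0,11],[11,50]]
Q^28 = (Q^14)² = [[60,1],[1,59]]
Q^57 = (Q^28)²·Q = [[60,2],[2,58]]
Q^115 = (Q^57)²·Q = [[58,5],[5,53]]
F_115 mod 61 = Q^115[0][1] = 5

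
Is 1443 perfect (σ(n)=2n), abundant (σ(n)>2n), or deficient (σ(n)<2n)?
deficient

Proper divisors of 1443: sum = 1 + 3 + 13 + 37 + 39 + 111 + 481 = 685
Since 685 < 1443, 1443 is deficient.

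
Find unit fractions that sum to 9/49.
1/6 + 1/59 + 1/17346

Greedy algorithm:
9/49: ceiling(49/9) = 6, use 1/6
5/294: ceiling(294/5) = 59, use 1/59
1/17346: ceiling(17346/1) = 17346, use 1/17346
Result: 9/49 = 1/6 + 1/59 + 1/17346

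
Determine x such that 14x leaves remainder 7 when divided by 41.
x ≡ 21 (mod 41)

gcd(14, 41) = 1, which divides 7, so solutions exist.
Find 14^(-1) mod 41 by the extended Euclidean algorithm:
41 = 2 × 14 + 13  ⟹  13 = (1)·41 + (-2)·14
14 = 1 × 13 + 1  ⟹  1 = (-1)·41 + (3)·14
So (3)·14 ≡ 1 (mod 41), i.e. 14^(-1) ≡ 3 (mod 41).
x ≡ 3 × 7 = 21 ≡ 21 (mod 41).
Check: 14 × 21 = 294 ≡ 7 (mod 41).
Unique solution: x ≡ 21 (mod 41)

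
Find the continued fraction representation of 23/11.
[2; 11]

Euclidean algorithm steps:
23 = 2 × 11 + 1
11 = 11 × 1 + 0
Continued fraction: [2; 11]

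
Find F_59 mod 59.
1

Matrix identity: Q^n = [[F_(n+1), F_n], [F_n, F_(n-1)]] with Q = [[1,1],[1,0]].
n = 59 = 111011₂. Square-and-multiply, entries mod 59:
Q^1 = [[1,1],[1,0]]
Q^3 = (Q^1)²·Q = [[3,2],[2,1]]
Q^7 = (Q^3)²·Q = [[21,13],[13,8]]
Q^14 = (Q^7)² = [[20,23],[23,56]]
Q^29 = (Q^14)²·Q = [[22,44],[44,37]]
Q^59 = (Q^29)²·Q = [[1,1],[1,0]]
F_59 mod 59 = Q^59[0][1] = 1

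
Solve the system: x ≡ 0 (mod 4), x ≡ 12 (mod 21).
12

Using Chinese Remainder Theorem:
M = 4 × 21 = 84
M1 = 21, M2 = 4
y1 = 21^(-1) mod 4 = 1
y2 = 4^(-1) mod 21 = 16
x = (0×21×1 + 12×4×16) mod 84 = 12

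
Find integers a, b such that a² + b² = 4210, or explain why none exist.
27² + 59² (a=27, b=59)

Factorization: 4210 = 2 × 5 × 421
By Fermat: n is sum of two squares iff every prime p ≡ 3 (mod 4) appears to even power.
All primes ≡ 3 (mod 4) appear to even power.
Search a = 0, 1, 2, … for 4210 - a² a perfect square: first hit at a = 27: 4210 - 729 = 3481 = 59².
4210 = 27² + 59² = 729 + 3481 ✓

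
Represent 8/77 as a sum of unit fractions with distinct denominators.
1/10 + 1/257 + 1/197890

Greedy algorithm:
8/77: ceiling(77/8) = 10, use 1/10
3/770: ceiling(770/3) = 257, use 1/257
1/197890: ceiling(197890/1) = 197890, use 1/197890
Result: 8/77 = 1/10 + 1/257 + 1/197890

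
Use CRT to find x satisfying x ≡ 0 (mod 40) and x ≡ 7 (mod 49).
840

Using Chinese Remainder Theorem:
M = 40 × 49 = 1960
M1 = 49, M2 = 40
y1 = 49^(-1) mod 40 = 9
y2 = 40^(-1) mod 49 = 38
x = (0×49×9 + 7×40×38) mod 1960 = 840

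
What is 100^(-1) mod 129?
40

gcd(100, 129) = 1, so the inverse exists.
Extended Euclidean algorithm on (129, 100):
129 = 1 × 100 + 29  ⟹  29 = (1)·129 + (-1)·100
100 = 3 × 29 + 13  ⟹  13 = (-3)·129 + (4)·100
29 = 2 × 13 + 3  ⟹  3 = (7)·129 + (-9)·100
13 = 4 × 3 + 1  ⟹  1 = (-31)·129 + (40)·100
So (40)·100 ≡ 1 (mod 129), i.e. 100^(-1) ≡ 40 (mod 129).
Check: 100 × 40 = 4000 ≡ 1 (mod 129)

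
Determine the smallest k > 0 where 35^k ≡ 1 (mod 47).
46

47 is prime, so ord(35) divides φ(47) = 46.
Divisors of 46: 1, 2, 23, 46.
Repeated squaring: 35^1 ≡ 35, 35^2 ≡ 3, 35^4 ≡ 9, 35^8 ≡ 34, 35^16 ≡ 28, 35^32 ≡ 32 (mod 47).
Test 35^d mod 47 for each divisor d in increasing order:
35^1 ≡ 35
35^2 ≡ 3
35^23 = 35^16·35^4·35^2·35^1 ≡ 46
35^46 = 35^32·35^8·35^4·35^2 ≡ 1  ← first divisor giving 1
The order is 46.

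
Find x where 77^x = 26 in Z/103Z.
52

Baby-step giant-step with step n = ⌈√103⌉ = 11.
Baby steps 77^j mod 103 (j:value) for j=0..10: 0:1, 1:77, 2:58, 3:37, 4:68, 5:86, 6:30, 7:44, 8:92, 9:80, 10:83.
Giant-step multiplier: 77^(-11) ≡ 77^(102-11) = 77^91 ≡ 62 (mod 103).
Giant steps γ_i = 26·62^i mod 103: γ_0=26, γ_1=67, γ_2=34, γ_3=48, γ_4=92 (in table at j=8).
x = i·n + j = 4·11 + 8 = 52.
Check: 77^52 ≡ 26 (mod 103).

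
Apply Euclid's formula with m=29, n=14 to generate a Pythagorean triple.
(645, 812, 1037)

Euclid's formula: a = m² - n², b = 2mn, c = m² + n²
m = 29, n = 14
a = 29² - 14² = 841 - 196 = 645
b = 2 × 29 × 14 = 812
c = 29² + 14² = 841 + 196 = 1037
Verification: 645² + 812² = 416025 + 659344 = 1075369 = 1037² ✓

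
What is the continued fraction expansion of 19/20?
[0; 1, 19]

Euclidean algorithm steps:
19 = 0 × 20 + 19
20 = 1 × 19 + 1
19 = 19 × 1 + 0
Continued fraction: [0; 1, 19]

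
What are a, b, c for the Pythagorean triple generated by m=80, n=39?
(4879, 6240, 7921)

Euclid's formula: a = m² - n², b = 2mn, c = m² + n²
m = 80, n = 39
a = 80² - 39² = 6400 - 1521 = 4879
b = 2 × 80 × 39 = 6240
c = 80² + 39² = 6400 + 1521 = 7921
Verification: 4879² + 6240² = 23804641 + 38937600 = 62742241 = 7921² ✓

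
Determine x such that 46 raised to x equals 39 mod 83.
71

Baby-step giant-step with step n = ⌈√83⌉ = 10.
Baby steps 46^j mod 83 (j:value) for j=0..9: 0:1, 1:46, 2:41, 3:60, 4:21, 5:53, 6:31, 7:15, 8:26, 9:34.
Giant-step multiplier: 46^(-10) ≡ 46^(82-10) = 46^72 ≡ 51 (mod 83).
Giant steps γ_i = 39·51^i mod 83: γ_0=39, γ_1=80, γ_2=13, γ_3=82, γ_4=32, γ_5=55, γ_6=66, γ_7=46 (in table at j=1).
x = i·n + j = 7·10 + 1 = 71.
Check: 46^71 ≡ 39 (mod 83).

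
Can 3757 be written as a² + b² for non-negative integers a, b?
6² + 61² (a=6, b=61)

Factorization: 3757 = 13 × 17^2
By Fermat: n is sum of two squares iff every prime p ≡ 3 (mod 4) appears to even power.
All primes ≡ 3 (mod 4) appear to even power.
Search a = 0, 1, 2, … for 3757 - a² a perfect square: first hit at a = 6: 3757 - 36 = 3721 = 61².
3757 = 6² + 61² = 36 + 3721 ✓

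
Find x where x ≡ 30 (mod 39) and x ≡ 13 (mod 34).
693

Using Chinese Remainder Theorem:
M = 39 × 34 = 1326
M1 = 34, M2 = 39
y1 = 34^(-1) mod 39 = 31
y2 = 39^(-1) mod 34 = 7
x = (30×34×31 + 13×39×7) mod 1326 = 693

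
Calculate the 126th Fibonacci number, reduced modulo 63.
62

Matrix identity: Q^n = [[F_(n+1), F_n], [F_n, F_(n-1)]] with Q = [[1,1],[1,0]].
n = 126 = 1111110₂. Square-and-multiply, entries mod 63:
Q^1 = [[1,1],[1,0]]
Q^3 = (Q^1)²·Q = [[3,2],[2,1]]
Q^7 = (Q^3)²·Q = [[21,13],[13,8]]
Q^15 = (Q^7)²·Q = [[42,43],[43,62]]
Q^31 = (Q^15)²·Q = [[21,22],[22,62]]
Q^63 = (Q^31)²·Q = [[42,43],[43,62]]
Q^126 = (Q^63)² = [[22,62],[62,23]]
F_126 mod 63 = Q^126[0][1] = 62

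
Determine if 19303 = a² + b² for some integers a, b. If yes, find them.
Not possible

Factorization: 19303 = 97 × 199
By Fermat: n is sum of two squares iff every prime p ≡ 3 (mod 4) appears to even power.
Prime(s) ≡ 3 (mod 4) with odd exponent: [(199, 1)]
Therefore 19303 cannot be expressed as a² + b².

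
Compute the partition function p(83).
23338469

p(n) counts ways to write n as a sum of positive integers (order ignored).
Euler's pentagonal recurrence: p(k) = p(k-1) + p(k-2) - p(k-5) - p(k-7) + p(k-12) + p(k-15) - ... (offsets j(3j∓1)/2, signs ++--, p(0)=1, p(<0)=0).
DP table for k = 0..82: p(0)=1, p(1)=1, p(2)=2, p(3)=3, p(4)=5, p(5)=7, p(6)=11, p(7)=15, p(8)=22, p(9)=30, p(10)=42, p(11)=56, p(12)=77, p(13)=101, p(14)=135, p(15)=176, p(16)=231, p(17)=297, p(18)=385, p(19)=490, p(20)=627, p(21)=792, p(22)=1002, p(23)=1255, p(24)=1575, p(25)=1958, p(26)=2436, p(27)=3010, p(28)=3718, p(29)=4565, p(30)=5604, p(31)=6842, p(32)=8349, p(33)=10143, p(34)=12310, p(35)=14883, p(36)=17977, p(37)=21637, p(38)=26015, p(39)=31185, p(40)=37338, p(41)=44583, p(42)=53174, p(43)=63261, p(44)=75175, p(45)=89134, p(46)=105558, p(47)=124754, p(48)=147273, p(49)=173525, p(50)=204226, p(51)=239943, p(52)=281589, p(53)=329931, p(54)=386155, p(55)=451276, p(56)=526823, p(57)=614154, p(58)=715220, p(59)=831820, p(60)=966467, p(61)=1121505, p(62)=1300156, p(63)=1505499, p(64)=1741630, p(65)=2012558, p(66)=2323520, p(67)=2679689, p(68)=3087735, p(69)=3554345, p(70)=4087968, p(71)=4697205, p(72)=5392783, p(73)=6185689, p(74)=7089500, p(75)=8118264, p(76)=9289091, p(77)=10619863, p(78)=12132164, p(79)=13848650, p(80)=15796476, p(81)=18004327, p(82)=20506255.
Final step: p(83) = p(82) + p(81) - p(78) - p(76) + p(71) + p(68) - p(61) - p(57) + p(48) + p(43) - p(32) - p(26) + p(13) + p(6)
= 20506255 + 18004327 - 12132164 - 9289091 + 4697205 + 3087735 - 1121505 - 614154 + 147273 + 63261 - 8349 - 2436 + 101 + 11
= 23338469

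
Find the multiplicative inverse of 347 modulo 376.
363

gcd(347, 376) = 1, so the inverse exists.
Extended Euclidean algorithm on (376, 347):
376 = 1 × 347 + 29  ⟹  29 = (1)·376 + (-1)·347
347 = 11 × 29 + 28  ⟹  28 = (-11)·376 + (12)·347
29 = 1 × 28 + 1  ⟹  1 = (12)·376 + (-13)·347
So (-13)·347 ≡ 1 (mod 376), i.e. 347^(-1) ≡ -13 ≡ 363 (mod 376).
Check: 347 × 363 = 125961 ≡ 1 (mod 376)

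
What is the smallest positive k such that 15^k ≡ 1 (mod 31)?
10

31 is prime, so ord(15) divides φ(31) = 30.
Divisors of 30: 1, 2, 3, 5, 6, 10, 15, 30.
Repeated squaring: 15^1 ≡ 15, 15^2 ≡ 8, 15^4 ≡ 2, 15^8 ≡ 4, 15^16 ≡ 16 (mod 31).
Test 15^d mod 31 for each divisor d in increasing order:
15^1 ≡ 15
15^2 ≡ 8
15^3 = 15^2·15^1 ≡ 27
15^5 = 15^4·15^1 ≡ 30
15^6 = 15^4·15^2 ≡ 16
15^10 = 15^8·15^2 ≡ 1  ← first divisor giving 1
The order is 10.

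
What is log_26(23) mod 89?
15

Baby-step giant-step with step n = ⌈√89⌉ = 10.
Baby steps 26^j mod 89 (j:value) for j=0..9: 0:1, 1:26, 2:53, 3:43, 4:50, 5:54, 6:69, 7:14, 8:8, 9:30.
Giant-step multiplier: 26^(-10) ≡ 26^(88-10) = 26^78 ≡ 72 (mod 89).
Giant steps γ_i = 23·72^i mod 89: γ_0=23, γ_1=54 (in table at j=5).
x = i·n + j = 1·10 + 5 = 15.
Check: 26^15 ≡ 23 (mod 89).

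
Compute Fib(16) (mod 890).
97

Matrix identity: Q^n = [[F_(n+1), F_n], [F_n, F_(n-1)]] with Q = [[1,1],[1,0]].
n = 16 = 10000₂. Square-and-multiply, entries mod 890:
Q^1 = [[1,1],[1,0]]
Q^2 = (Q^1)² = [[2,1],[1,1]]
Q^4 = (Q^2)² = [[5,3],[3,2]]
Q^8 = (Q^4)² = [[34,21],[21,13]]
Q^16 = (Q^8)² = [[707,97],[97,610]]
F_16 mod 890 = Q^16[0][1] = 97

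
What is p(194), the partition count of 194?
2366022741845

p(n) counts ways to write n as a sum of positive integers (order ignored).
Euler's pentagonal recurrence: p(k) = p(k-1) + p(k-2) - p(k-5) - p(k-7) + p(k-12) + p(k-15) - ... (offsets j(3j∓1)/2, signs ++--, p(0)=1, p(<0)=0).
DP table for k = 0..193: p(0)=1, p(1)=1, p(2)=2, p(3)=3, p(4)=5, p(5)=7, p(6)=11, p(7)=15, p(8)=22, p(9)=30, p(10)=42, p(11)=56, p(12)=77, p(13)=101, p(14)=135, p(15)=176, p(16)=231, p(17)=297, p(18)=385, p(19)=490, p(20)=627, p(21)=792, p(22)=1002, p(23)=1255, p(24)=1575, p(25)=1958, p(26)=2436, p(27)=3010, p(28)=3718, p(29)=4565, p(30)=5604, p(31)=6842, p(32)=8349, p(33)=10143, p(34)=12310, p(35)=14883, p(36)=17977, p(37)=21637, p(38)=26015, p(39)=31185, p(40)=37338, p(41)=44583, p(42)=53174, p(43)=63261, p(44)=75175, p(45)=89134, p(46)=105558, p(47)=124754, p(48)=147273, p(49)=173525, p(50)=204226, p(51)=239943, p(52)=281589, p(53)=329931, p(54)=386155, p(55)=451276, p(56)=526823, p(57)=614154, p(58)=715220, p(59)=831820, p(60)=966467, p(61)=1121505, p(62)=1300156, p(63)=1505499, p(64)=1741630, p(65)=2012558, p(66)=2323520, p(67)=2679689, p(68)=3087735, p(69)=3554345, p(70)=4087968, p(71)=4697205, p(72)=5392783, p(73)=6185689, p(74)=7089500, p(75)=8118264, p(76)=9289091, p(77)=10619863, p(78)=12132164, p(79)=13848650, p(80)=15796476, p(81)=18004327, p(82)=20506255, p(83)=23338469, p(84)=26543660, p(85)=30167357, p(86)=34262962, p(87)=38887673, p(88)=44108109, p(89)=49995925, p(90)=56634173, p(91)=64112359, p(92)=72533807, p(93)=82010177, p(94)=92669720, p(95)=104651419, p(96)=118114304, p(97)=133230930, p(98)=150198136, p(99)=169229875, p(100)=190569292, p(101)=214481126, p(102)=241265379, p(103)=271248950, p(104)=304801365, p(105)=342325709, p(106)=384276336, p(107)=431149389, p(108)=483502844, p(109)=541946240, p(110)=607163746, p(111)=679903203, p(112)=761002156, p(113)=851376628, p(114)=952050665, p(115)=1064144451, p(116)=1188908248, p(117)=1327710076, p(118)=1482074143, p(119)=1653668665, p(120)=1844349560, p(121)=2056148051, p(122)=2291320912, p(123)=2552338241, p(124)=2841940500, p(125)=3163127352, p(126)=3519222692, p(127)=3913864295, p(128)=4351078600, p(129)=4835271870, p(130)=5371315400, p(131)=5964539504, p(132)=6620830889, p(133)=7346629512, p(134)=8149040695, p(135)=9035836076, p(136)=10015581680, p(137)=11097645016, p(138)=12292341831, p(139)=13610949895, p(140)=15065878135, p(141)=16670689208, p(142)=18440293320, p(143)=20390982757, p(144)=22540654445, p(145)=24908858009, p(146)=27517052599, p(147)=30388671978, p(148)=33549419497, p(149)=37027355200, p(150)=40853235313, p(151)=45060624582, p(152)=49686288421, p(153)=54770336324, p(154)=60356673280, p(155)=66493182097, p(156)=73232243759, p(157)=80630964769, p(158)=88751778802, p(159)=97662728555, p(160)=107438159466, p(161)=118159068427, p(162)=129913904637, p(163)=142798995930, p(164)=156919475295, p(165)=172389800255, p(166)=189334822579, p(167)=207890420102, p(168)=228204732751, p(169)=250438925115, p(170)=274768617130, p(171)=301384802048, p(172)=330495499613, p(173)=362326859895, p(174)=397125074750, p(175)=435157697830, p(176)=476715857290, p(177)=522115831195, p(178)=571701605655, p(179)=625846753120, p(180)=684957390936, p(181)=749474411781, p(182)=819876908323, p(183)=896684817527, p(184)=980462880430, p(185)=1071823774337, p(186)=1171432692373, p(187)=1280011042268, p(188)=1398341745571, p(189)=1527273599625, p(190)=1667727404093, p(191)=1820701100652, p(192)=1987276856363, p(193)=2168627105469.
Final step: p(194) = p(193) + p(192) - p(189) - p(187) + p(182) + p(179) - p(172) - p(168) + p(159) + p(154) - p(143) - p(137) + p(124) + p(117) - p(102) - p(94) + p(77) + p(68) - p(49) - p(39) + p(18) + p(7)
= 2168627105469 + 1987276856363 - 1527273599625 - 1280011042268 + 819876908323 + 625846753120 - 330495499613 - 228204732751 + 97662728555 + 60356673280 - 20390982757 - 11097645016 + 2841940500 + 1327710076 - 241265379 - 92669720 + 10619863 + 3087735 - 173525 - 31185 + 385 + 15
= 2366022741845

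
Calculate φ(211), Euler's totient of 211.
210

211 = 211
φ(n) = n × ∏(1 - 1/p) for each prime p dividing n
φ(211) = 211 × (1 - 1/211) = 210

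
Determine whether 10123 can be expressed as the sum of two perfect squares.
Not possible

Factorization: 10123 = 53 × 191
By Fermat: n is sum of two squares iff every prime p ≡ 3 (mod 4) appears to even power.
Prime(s) ≡ 3 (mod 4) with odd exponent: [(191, 1)]
Therefore 10123 cannot be expressed as a² + b².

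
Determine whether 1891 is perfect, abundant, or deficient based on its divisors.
deficient

Proper divisors of 1891: sum = 1 + 31 + 61 = 93
Since 93 < 1891, 1891 is deficient.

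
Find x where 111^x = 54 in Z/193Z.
14

Baby-step giant-step with step n = ⌈√193⌉ = 14.
Baby steps 111^j mod 193 (j:value) for j=0..13: 0:1, 1:111, 2:162, 3:33, 4:189, 5:135, 6:124, 7:61, 8:16, 9:39, 10:83, 11:142, 12:129, 13:37.
Giant-step multiplier: 111^(-14) ≡ 111^(192-14) = 111^178 ≡ 168 (mod 193).
Giant steps γ_i = 54·168^i mod 193: γ_0=54, γ_1=1 (in table at j=0).
x = i·n + j = 1·14 + 0 = 14.
Check: 111^14 ≡ 54 (mod 193).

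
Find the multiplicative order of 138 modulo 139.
2

139 is prime, so ord(138) divides φ(139) = 138.
Divisors of 138: 1, 2, 3, 6, 23, 46, 69, 138.
Repeated squaring: 138^1 ≡ 138, 138^2 ≡ 1, 138^4 ≡ 1, 138^8 ≡ 1, 138^16 ≡ 1, 138^32 ≡ 1, 138^64 ≡ 1, 138^128 ≡ 1 (mod 139).
Test 138^d mod 139 for each divisor d in increasing order:
138^1 ≡ 138
138^2 ≡ 1  ← first divisor giving 1
The order is 2.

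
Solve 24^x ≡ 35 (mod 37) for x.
23

Baby-step giant-step with step n = ⌈√37⌉ = 7.
Baby steps 24^j mod 37 (j:value) for j=0..6: 0:1, 1:24, 2:21, 3:23, 4:34, 5:2, 6:11.
Giant-step multiplier: 24^(-7) ≡ 24^(36-7) = 24^29 ≡ 15 (mod 37).
Giant steps γ_i = 35·15^i mod 37: γ_0=35, γ_1=7, γ_2=31, γ_3=21 (in table at j=2).
x = i·n + j = 3·7 + 2 = 23.
Check: 24^23 ≡ 35 (mod 37).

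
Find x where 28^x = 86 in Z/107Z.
72

Baby-step giant-step with step n = ⌈√107⌉ = 11.
Baby steps 28^j mod 107 (j:value) for j=0..10: 0:1, 1:28, 2:35, 3:17, 4:48, 5:60, 6:75, 7:67, 8:57, 9:98, 10:69.
Giant-step multiplier: 28^(-11) ≡ 28^(106-11) = 28^95 ≡ 18 (mod 107).
Giant steps γ_i = 86·18^i mod 107: γ_0=86, γ_1=50, γ_2=44, γ_3=43, γ_4=25, γ_5=22, γ_6=75 (in table at j=6).
x = i·n + j = 6·11 + 6 = 72.
Check: 28^72 ≡ 86 (mod 107).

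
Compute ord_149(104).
37

149 is prime, so ord(104) divides φ(149) = 148.
Divisors of 148: 1, 2, 4, 37, 74, 148.
Repeated squaring: 104^1 ≡ 104, 104^2 ≡ 88, 104^4 ≡ 145, 104^8 ≡ 16, 104^16 ≡ 107, 104^32 ≡ 125, 104^64 ≡ 129, 104^128 ≡ 102 (mod 149).
Test 104^d mod 149 for each divisor d in increasing order:
104^1 ≡ 104
104^2 ≡ 88
104^4 ≡ 145
104^37 = 104^32·104^4·104^1 ≡ 1  ← first divisor giving 1
The order is 37.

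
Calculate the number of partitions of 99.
169229875

p(n) counts ways to write n as a sum of positive integers (order ignored).
Euler's pentagonal recurrence: p(k) = p(k-1) + p(k-2) - p(k-5) - p(k-7) + p(k-12) + p(k-15) - ... (offsets j(3j∓1)/2, signs ++--, p(0)=1, p(<0)=0).
DP table for k = 0..98: p(0)=1, p(1)=1, p(2)=2, p(3)=3, p(4)=5, p(5)=7, p(6)=11, p(7)=15, p(8)=22, p(9)=30, p(10)=42, p(11)=56, p(12)=77, p(13)=101, p(14)=135, p(15)=176, p(16)=231, p(17)=297, p(18)=385, p(19)=490, p(20)=627, p(21)=792, p(22)=1002, p(23)=1255, p(24)=1575, p(25)=1958, p(26)=2436, p(27)=3010, p(28)=3718, p(29)=4565, p(30)=5604, p(31)=6842, p(32)=8349, p(33)=10143, p(34)=12310, p(35)=14883, p(36)=17977, p(37)=21637, p(38)=26015, p(39)=31185, p(40)=37338, p(41)=44583, p(42)=53174, p(43)=63261, p(44)=75175, p(45)=89134, p(46)=105558, p(47)=124754, p(48)=147273, p(49)=173525, p(50)=204226, p(51)=239943, p(52)=281589, p(53)=329931, p(54)=386155, p(55)=451276, p(56)=526823, p(57)=614154, p(58)=715220, p(59)=831820, p(60)=966467, p(61)=1121505, p(62)=1300156, p(63)=1505499, p(64)=1741630, p(65)=2012558, p(66)=2323520, p(67)=2679689, p(68)=3087735, p(69)=3554345, p(70)=4087968, p(71)=4697205, p(72)=5392783, p(73)=6185689, p(74)=7089500, p(75)=8118264, p(76)=9289091, p(77)=10619863, p(78)=12132164, p(79)=13848650, p(80)=15796476, p(81)=18004327, p(82)=20506255, p(83)=23338469, p(84)=26543660, p(85)=30167357, p(86)=34262962, p(87)=38887673, p(88)=44108109, p(89)=49995925, p(90)=56634173, p(91)=64112359, p(92)=72533807, p(93)=82010177, p(94)=92669720, p(95)=104651419, p(96)=118114304, p(97)=133230930, p(98)=150198136.
Final step: p(99) = p(98) + p(97) - p(94) - p(92) + p(87) + p(84) - p(77) - p(73) + p(64) + p(59) - p(48) - p(42) + p(29) + p(22) - p(7)
= 150198136 + 133230930 - 92669720 - 72533807 + 38887673 + 26543660 - 10619863 - 6185689 + 1741630 + 831820 - 147273 - 53174 + 4565 + 1002 - 15
= 169229875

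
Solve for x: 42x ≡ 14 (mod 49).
x ≡ 5 (mod 7)

gcd(42, 49) = 7, which divides 14, so solutions exist.
Divide through by 7: 6x ≡ 2 (mod 7).
Find 6^(-1) mod 7 by the extended Euclidean algorithm:
7 = 1 × 6 + 1  ⟹  1 = (1)·7 + (-1)·6
So (-1)·6 ≡ 1 (mod 7), i.e. 6^(-1) ≡ -1 ≡ 6 (mod 7).
x ≡ 6 × 2 = 12 ≡ 5 (mod 7).
Check: 42 × 5 = 210 ≡ 14 (mod 49).
x ≡ 5 (mod 7), giving 7 solutions mod 49.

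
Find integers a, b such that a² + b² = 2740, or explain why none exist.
6² + 52² (a=6, b=52)

Factorization: 2740 = 2^2 × 5 × 137
By Fermat: n is sum of two squares iff every prime p ≡ 3 (mod 4) appears to even power.
All primes ≡ 3 (mod 4) appear to even power.
Search a = 0, 1, 2, … for 2740 - a² a perfect square: first hit at a = 6: 2740 - 36 = 2704 = 52².
2740 = 6² + 52² = 36 + 2704 ✓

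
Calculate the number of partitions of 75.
8118264

p(n) counts ways to write n as a sum of positive integers (order ignored).
Euler's pentagonal recurrence: p(k) = p(k-1) + p(k-2) - p(k-5) - p(k-7) + p(k-12) + p(k-15) - ... (offsets j(3j∓1)/2, signs ++--, p(0)=1, p(<0)=0).
DP table for k = 0..74: p(0)=1, p(1)=1, p(2)=2, p(3)=3, p(4)=5, p(5)=7, p(6)=11, p(7)=15, p(8)=22, p(9)=30, p(10)=42, p(11)=56, p(12)=77, p(13)=101, p(14)=135, p(15)=176, p(16)=231, p(17)=297, p(18)=385, p(19)=490, p(20)=627, p(21)=792, p(22)=1002, p(23)=1255, p(24)=1575, p(25)=1958, p(26)=2436, p(27)=3010, p(28)=3718, p(29)=4565, p(30)=5604, p(31)=6842, p(32)=8349, p(33)=10143, p(34)=12310, p(35)=14883, p(36)=17977, p(37)=21637, p(38)=26015, p(39)=31185, p(40)=37338, p(41)=44583, p(42)=53174, p(43)=63261, p(44)=75175, p(45)=89134, p(46)=105558, p(47)=124754, p(48)=147273, p(49)=173525, p(50)=204226, p(51)=239943, p(52)=281589, p(53)=329931, p(54)=386155, p(55)=451276, p(56)=526823, p(57)=614154, p(58)=715220, p(59)=831820, p(60)=966467, p(61)=1121505, p(62)=1300156, p(63)=1505499, p(64)=1741630, p(65)=2012558, p(66)=2323520, p(67)=2679689, p(68)=3087735, p(69)=3554345, p(70)=4087968, p(71)=4697205, p(72)=5392783, p(73)=6185689, p(74)=7089500.
Final step: p(75) = p(74) + p(73) - p(70) - p(68) + p(63) + p(60) - p(53) - p(49) + p(40) + p(35) - p(24) - p(18) + p(5)
= 7089500 + 6185689 - 4087968 - 3087735 + 1505499 + 966467 - 329931 - 173525 + 37338 + 14883 - 1575 - 385 + 7
= 8118264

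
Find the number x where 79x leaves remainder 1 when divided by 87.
76

gcd(79, 87) = 1, so the inverse exists.
Extended Euclidean algorithm on (87, 79):
87 = 1 × 79 + 8  ⟹  8 = (1)·87 + (-1)·79
79 = 9 × 8 + 7  ⟹  7 = (-9)·87 + (10)·79
8 = 1 × 7 + 1  ⟹  1 = (10)·87 + (-11)·79
So (-11)·79 ≡ 1 (mod 87), i.e. 79^(-1) ≡ -11 ≡ 76 (mod 87).
Check: 79 × 76 = 6004 ≡ 1 (mod 87)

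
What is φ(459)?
288

459 = 3^3 × 17
φ(n) = n × ∏(1 - 1/p) for each prime p dividing n
φ(459) = 459 × (1 - 1/3) × (1 - 1/17) = 288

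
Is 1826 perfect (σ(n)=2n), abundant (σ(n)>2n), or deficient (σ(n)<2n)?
deficient

Proper divisors of 1826: sum = 1 + 2 + 11 + 22 + 83 + 166 + 913 = 1198
Since 1198 < 1826, 1826 is deficient.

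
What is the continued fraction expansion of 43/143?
[0; 3, 3, 14]

Euclidean algorithm steps:
43 = 0 × 143 + 43
143 = 3 × 43 + 14
43 = 3 × 14 + 1
14 = 14 × 1 + 0
Continued fraction: [0; 3, 3, 14]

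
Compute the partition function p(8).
22

p(n) counts ways to write n as a sum of positive integers (order ignored).
Examples: 8; 7 + 1; 6 + 2; 6 + 1 + 1; 5 + 3; ... (22 total)
p(8) = 22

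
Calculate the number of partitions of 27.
3010

p(n) counts ways to write n as a sum of positive integers (order ignored).
Euler's pentagonal recurrence: p(k) = p(k-1) + p(k-2) - p(k-5) - p(k-7) + p(k-12) + p(k-15) - ... (offsets j(3j∓1)/2, signs ++--, p(0)=1, p(<0)=0).
DP table for k = 0..26: p(0)=1, p(1)=1, p(2)=2, p(3)=3, p(4)=5, p(5)=7, p(6)=11, p(7)=15, p(8)=22, p(9)=30, p(10)=42, p(11)=56, p(12)=77, p(13)=101, p(14)=135, p(15)=176, p(16)=231, p(17)=297, p(18)=385, p(19)=490, p(20)=627, p(21)=792, p(22)=1002, p(23)=1255, p(24)=1575, p(25)=1958, p(26)=2436.
Final step: p(27) = p(26) + p(25) - p(22) - p(20) + p(15) + p(12) - p(5) - p(1)
= 2436 + 1958 - 1002 - 627 + 176 + 77 - 7 - 1
= 3010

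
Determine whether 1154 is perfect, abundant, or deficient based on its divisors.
deficient

Proper divisors of 1154: sum = 1 + 2 + 577 = 580
Since 580 < 1154, 1154 is deficient.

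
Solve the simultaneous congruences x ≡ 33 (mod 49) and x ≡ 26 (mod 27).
1160

Using Chinese Remainder Theorem:
M = 49 × 27 = 1323
M1 = 27, M2 = 49
y1 = 27^(-1) mod 49 = 20
y2 = 49^(-1) mod 27 = 16
x = (33×27×20 + 26×49×16) mod 1323 = 1160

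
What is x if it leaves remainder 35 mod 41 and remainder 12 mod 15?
117

Using Chinese Remainder Theorem:
M = 41 × 15 = 615
M1 = 15, M2 = 41
y1 = 15^(-1) mod 41 = 11
y2 = 41^(-1) mod 15 = 11
x = (35×15×11 + 12×41×11) mod 615 = 117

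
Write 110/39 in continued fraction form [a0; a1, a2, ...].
[2; 1, 4, 1, 1, 3]

Euclidean algorithm steps:
110 = 2 × 39 + 32
39 = 1 × 32 + 7
32 = 4 × 7 + 4
7 = 1 × 4 + 3
4 = 1 × 3 + 1
3 = 3 × 1 + 0
Continued fraction: [2; 1, 4, 1, 1, 3]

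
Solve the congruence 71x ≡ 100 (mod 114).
x ≡ 56 (mod 114)

gcd(71, 114) = 1, which divides 100, so solutions exist.
Find 71^(-1) mod 114 by the extended Euclidean algorithm:
114 = 1 × 71 + 43  ⟹  43 = (1)·114 + (-1)·71
71 = 1 × 43 + 28  ⟹  28 = (-1)·114 + (2)·71
43 = 1 × 28 + 15  ⟹  15 = (2)·114 + (-3)·71
28 = 1 × 15 + 13  ⟹  13 = (-3)·114 + (5)·71
15 = 1 × 13 + 2  ⟹  2 = (5)·114 + (-8)·71
13 = 6 × 2 + 1  ⟹  1 = (-33)·114 + (53)·71
So (53)·71 ≡ 1 (mod 114), i.e. 71^(-1) ≡ 53 (mod 114).
x ≡ 53 × 100 = 5300 ≡ 56 (mod 114).
Check: 71 × 56 = 3976 ≡ 100 (mod 114).
Unique solution: x ≡ 56 (mod 114)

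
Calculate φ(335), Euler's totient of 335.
264

335 = 5 × 67
φ(n) = n × ∏(1 - 1/p) for each prime p dividing n
φ(335) = 335 × (1 - 1/5) × (1 - 1/67) = 264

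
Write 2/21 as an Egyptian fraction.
1/11 + 1/231

Greedy algorithm:
2/21: ceiling(21/2) = 11, use 1/11
1/231: ceiling(231/1) = 231, use 1/231
Result: 2/21 = 1/11 + 1/231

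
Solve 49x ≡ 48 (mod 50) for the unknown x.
x ≡ 2 (mod 50)

gcd(49, 50) = 1, which divides 48, so solutions exist.
Find 49^(-1) mod 50 by the extended Euclidean algorithm:
50 = 1 × 49 + 1  ⟹  1 = (1)·50 + (-1)·49
So (-1)·49 ≡ 1 (mod 50), i.e. 49^(-1) ≡ -1 ≡ 49 (mod 50).
x ≡ 49 × 48 = 2352 ≡ 2 (mod 50).
Check: 49 × 2 = 98 ≡ 48 (mod 50).
Unique solution: x ≡ 2 (mod 50)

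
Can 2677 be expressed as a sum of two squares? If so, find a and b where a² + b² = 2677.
34² + 39² (a=34, b=39)

Factorization: 2677 = 2677
By Fermat: n is sum of two squares iff every prime p ≡ 3 (mod 4) appears to even power.
All primes ≡ 3 (mod 4) appear to even power.
Search a = 0, 1, 2, … for 2677 - a² a perfect square: first hit at a = 34: 2677 - 1156 = 1521 = 39².
2677 = 34² + 39² = 1156 + 1521 ✓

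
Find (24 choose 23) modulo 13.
11

Using Lucas' theorem:
Write n=24 and k=23 in base 13:
n in base 13: [1, 11]
k in base 13: [1, 10]
C(24,23) mod 13 = ∏ C(n_i, k_i) mod 13
Digit binomials (mod 13): C(1,1) = 1; C(11,10) = 11
Product: 1 × 11 = 11 ≡ 11 (mod 13)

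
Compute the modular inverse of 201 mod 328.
297

gcd(201, 328) = 1, so the inverse exists.
Extended Euclidean algorithm on (328, 201):
328 = 1 × 201 + 127  ⟹  127 = (1)·328 + (-1)·201
201 = 1 × 127 + 74  ⟹  74 = (-1)·328 + (2)·201
127 = 1 × 74 + 53  ⟹  53 = (2)·328 + (-3)·201
74 = 1 × 53 + 21  ⟹  21 = (-3)·328 + (5)·201
53 = 2 × 21 + 11  ⟹  11 = (8)·328 + (-13)·201
21 = 1 × 11 + 10  ⟹  10 = (-11)·328 + (18)·201
11 = 1 × 10 + 1  ⟹  1 = (19)·328 + (-31)·201
So (-31)·201 ≡ 1 (mod 328), i.e. 201^(-1) ≡ -31 ≡ 297 (mod 328).
Check: 201 × 297 = 59697 ≡ 1 (mod 328)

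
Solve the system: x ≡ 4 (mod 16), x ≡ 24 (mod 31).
148

Using Chinese Remainder Theorem:
M = 16 × 31 = 496
M1 = 31, M2 = 16
y1 = 31^(-1) mod 16 = 15
y2 = 16^(-1) mod 31 = 2
x = (4×31×15 + 24×16×2) mod 496 = 148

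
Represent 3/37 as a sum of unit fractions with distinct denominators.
1/13 + 1/241 + 1/115921

Greedy algorithm:
3/37: ceiling(37/3) = 13, use 1/13
2/481: ceiling(481/2) = 241, use 1/241
1/115921: ceiling(115921/1) = 115921, use 1/115921
Result: 3/37 = 1/13 + 1/241 + 1/115921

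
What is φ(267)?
176

267 = 3 × 89
φ(n) = n × ∏(1 - 1/p) for each prime p dividing n
φ(267) = 267 × (1 - 1/3) × (1 - 1/89) = 176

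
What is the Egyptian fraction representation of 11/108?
1/10 + 1/540

Greedy algorithm:
11/108: ceiling(108/11) = 10, use 1/10
1/540: ceiling(540/1) = 540, use 1/540
Result: 11/108 = 1/10 + 1/540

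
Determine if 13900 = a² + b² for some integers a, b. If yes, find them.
Not possible

Factorization: 13900 = 2^2 × 5^2 × 139
By Fermat: n is sum of two squares iff every prime p ≡ 3 (mod 4) appears to even power.
Prime(s) ≡ 3 (mod 4) with odd exponent: [(139, 1)]
Therefore 13900 cannot be expressed as a² + b².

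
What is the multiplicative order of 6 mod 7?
2

7 is prime, so ord(6) divides φ(7) = 6.
Divisors of 6: 1, 2, 3, 6.
Repeated squaring: 6^1 ≡ 6, 6^2 ≡ 1, 6^4 ≡ 1 (mod 7).
Test 6^d mod 7 for each divisor d in increasing order:
6^1 ≡ 6
6^2 ≡ 1  ← first divisor giving 1
The order is 2.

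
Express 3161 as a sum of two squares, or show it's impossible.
5² + 56² (a=5, b=56)

Factorization: 3161 = 29 × 109
By Fermat: n is sum of two squares iff every prime p ≡ 3 (mod 4) appears to even power.
All primes ≡ 3 (mod 4) appear to even power.
Search a = 0, 1, 2, … for 3161 - a² a perfect square: first hit at a = 5: 3161 - 25 = 3136 = 56².
3161 = 5² + 56² = 25 + 3136 ✓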